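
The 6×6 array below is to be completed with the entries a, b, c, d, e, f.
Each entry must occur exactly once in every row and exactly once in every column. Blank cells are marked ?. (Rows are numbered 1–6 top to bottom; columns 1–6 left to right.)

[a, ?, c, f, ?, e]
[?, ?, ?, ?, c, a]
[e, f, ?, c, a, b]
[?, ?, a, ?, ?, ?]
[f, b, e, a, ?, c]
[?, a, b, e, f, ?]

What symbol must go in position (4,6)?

f

Row 1, column 2: row 1 has {a, c, e, f} and column 2 has {a, b, f}, leaving only d.
Row 1, column 5: row 1 has {a, c, d, e, f} and column 5 has {a, c, f}, leaving only b.
Row 2, column 2: row 2 has {a, c} and column 2 has {a, b, d, f}, leaving only e.
Row 3, column 3: row 3 has {a, b, c, e, f} and column 3 has {a, b, c, e}, leaving only d.
Row 2, column 3: row 2 has {a, c, e} and column 3 has {a, b, c, d, e}, leaving only f.
Row 4, column 2: row 4 has {a} and column 2 has {a, b, d, e, f}, leaving only c.
Row 5, column 5: row 5 has {a, b, c, e, f} and column 5 has {a, b, c, f}, leaving only d.
Row 4, column 5: row 4 has {a, c} and column 5 has {a, b, c, d, f}, leaving only e.
Row 6, column 6: row 6 has {a, b, e, f} and column 6 has {a, b, c, e}, leaving only d.
Row 4 already has {a, c, e} and column 6 already has {a, b, c, d, e}, so row 4, column 6 must be f.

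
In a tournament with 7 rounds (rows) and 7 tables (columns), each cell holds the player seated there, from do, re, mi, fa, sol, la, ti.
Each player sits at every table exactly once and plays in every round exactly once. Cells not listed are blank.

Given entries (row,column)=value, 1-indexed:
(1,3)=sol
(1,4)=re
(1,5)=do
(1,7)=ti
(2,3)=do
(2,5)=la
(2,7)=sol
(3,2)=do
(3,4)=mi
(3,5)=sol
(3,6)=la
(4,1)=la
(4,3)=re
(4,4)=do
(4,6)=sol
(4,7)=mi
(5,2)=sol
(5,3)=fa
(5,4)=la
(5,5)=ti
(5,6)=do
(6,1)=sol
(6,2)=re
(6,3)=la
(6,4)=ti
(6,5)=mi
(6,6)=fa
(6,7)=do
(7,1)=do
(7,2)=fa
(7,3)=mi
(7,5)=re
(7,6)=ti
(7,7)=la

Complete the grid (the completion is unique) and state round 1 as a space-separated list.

fa la sol re do mi ti

Round 1, table 6: round 1 has {do, re, sol, ti} and table 6 has {do, fa, sol, la, ti}, leaving only mi.
Round 1, table 1: round 1 has {do, re, mi, sol, ti} and table 1 has {do, sol, la}, leaving only fa.
Round 1, table 2: round 1 has {do, re, mi, fa, sol, ti} and table 2 has {do, re, fa, sol}, leaving only la.
So round 1 reads: fa la sol re do mi ti.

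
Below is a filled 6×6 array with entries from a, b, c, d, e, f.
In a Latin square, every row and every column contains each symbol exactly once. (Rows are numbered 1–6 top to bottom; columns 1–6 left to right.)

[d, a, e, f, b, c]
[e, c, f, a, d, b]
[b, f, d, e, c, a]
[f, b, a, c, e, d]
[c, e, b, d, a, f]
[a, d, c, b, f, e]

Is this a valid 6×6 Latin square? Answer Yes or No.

Yes

Each row is a permutation of the 6 symbols, and so is each column.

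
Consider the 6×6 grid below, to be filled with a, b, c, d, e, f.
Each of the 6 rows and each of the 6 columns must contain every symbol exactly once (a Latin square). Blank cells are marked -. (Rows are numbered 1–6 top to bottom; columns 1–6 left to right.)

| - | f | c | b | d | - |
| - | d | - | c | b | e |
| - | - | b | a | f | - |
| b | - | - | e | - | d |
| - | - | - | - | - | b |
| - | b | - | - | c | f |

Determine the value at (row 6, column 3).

Row 1, column 6: row 1 has {b, c, d, f} and column 6 has {b, d, e, f}, leaving only a.
Row 1, column 1: row 1 has {a, b, c, d, f} and column 1 has {b}, leaving only e.
Row 3, column 6: row 3 has {a, b, f} and column 6 has {a, b, d, e, f}, leaving only c.
Row 3, column 1: row 3 has {a, b, c, f} and column 1 has {b, e}, leaving only d.
Row 3, column 2: row 3 has {a, b, c, d, f} and column 2 has {b, d, f}, leaving only e.
Row 4, column 5: row 4 has {b, d, e} and column 5 has {b, c, d, f}, leaving only a.
Row 4, column 2: row 4 has {a, b, d, e} and column 2 has {b, d, e, f}, leaving only c.
Row 4, column 3: row 4 has {a, b, c, d, e} and column 3 has {b, c}, leaving only f.
Row 2, column 3: row 2 has {b, c, d, e} and column 3 has {b, c, f}, leaving only a.
Row 2, column 1: row 2 has {a, b, c, d, e} and column 1 has {b, d, e}, leaving only f.
Row 5, column 2: row 5 has {b} and column 2 has {b, c, d, e, f}, leaving only a.
Row 5, column 1: row 5 has {a, b} and column 1 has {b, d, e, f}, leaving only c.
Row 5, column 5: row 5 has {a, b, c} and column 5 has {a, b, c, d, f}, leaving only e.
Row 5, column 3: row 5 has {a, b, c, e} and column 3 has {a, b, c, f}, leaving only d.
Row 6 already has {b, c, f} and column 3 already has {a, b, c, d, f}, so row 6, column 3 must be e.

e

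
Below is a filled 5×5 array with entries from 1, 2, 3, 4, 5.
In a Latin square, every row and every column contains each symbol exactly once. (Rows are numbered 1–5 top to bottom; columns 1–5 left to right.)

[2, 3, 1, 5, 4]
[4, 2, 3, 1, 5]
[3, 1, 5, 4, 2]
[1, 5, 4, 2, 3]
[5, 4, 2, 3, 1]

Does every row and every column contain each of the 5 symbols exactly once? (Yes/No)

Each row is a permutation of the 5 symbols, and so is each column.

Yes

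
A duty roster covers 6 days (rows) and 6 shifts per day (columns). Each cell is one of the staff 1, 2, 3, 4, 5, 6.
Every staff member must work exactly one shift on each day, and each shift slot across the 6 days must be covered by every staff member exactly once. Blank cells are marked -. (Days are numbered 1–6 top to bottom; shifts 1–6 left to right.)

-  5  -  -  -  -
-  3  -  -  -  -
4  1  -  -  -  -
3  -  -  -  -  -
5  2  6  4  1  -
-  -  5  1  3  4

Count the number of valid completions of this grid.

Day 1, shift 1: eliminating its day and shift leaves {1, 2, 6}.
Day 1, shift 3: eliminating its day and shift leaves {1, 2, 3, 4}.
Day 1, shift 4: eliminating its day and shift leaves {2, 3, 6}.
Day 1, shift 5: eliminating its day and shift leaves {2, 4, 6}.
Day 1, shift 6: eliminating its day and shift leaves {1, 2, 3, 6}.
Day 2, shift 1: eliminating its day and shift leaves {1, 2, 6}.
Day 2, shift 3: eliminating its day and shift leaves {1, 2, 4}.
Day 2, shift 4: eliminating its day and shift leaves {2, 5, 6}.
Day 2, shift 5: eliminating its day and shift leaves {2, 4, 5, 6}.
Day 2, shift 6: eliminating its day and shift leaves {1, 2, 5, 6}.
Day 3, shift 3: eliminating its day and shift leaves {2, 3}.
Day 3, shift 4: eliminating its day and shift leaves {2, 3, 5, 6}.
Day 3, shift 5: eliminating its day and shift leaves {2, 5, 6}.
Day 3, shift 6: eliminating its day and shift leaves {2, 3, 5, 6}.
Day 4, shift 2: eliminating its day and shift leaves {4, 6}.
Day 4, shift 3: eliminating its day and shift leaves {1, 2, 4}.
Day 4, shift 4: eliminating its day and shift leaves {2, 5, 6}.
Day 4, shift 5: eliminating its day and shift leaves {2, 4, 5, 6}.
Day 4, shift 6: eliminating its day and shift leaves {1, 2, 5, 6}.
Day 5, shift 6: eliminating its day and shift leaves {3}.
Day 6, shift 1: eliminating its day and shift leaves {2, 6}.
Day 6, shift 2: eliminating its day and shift leaves {6}.
Enumerating the assignments across these blanks that avoid any day or shift repeat gives 40 completions.

40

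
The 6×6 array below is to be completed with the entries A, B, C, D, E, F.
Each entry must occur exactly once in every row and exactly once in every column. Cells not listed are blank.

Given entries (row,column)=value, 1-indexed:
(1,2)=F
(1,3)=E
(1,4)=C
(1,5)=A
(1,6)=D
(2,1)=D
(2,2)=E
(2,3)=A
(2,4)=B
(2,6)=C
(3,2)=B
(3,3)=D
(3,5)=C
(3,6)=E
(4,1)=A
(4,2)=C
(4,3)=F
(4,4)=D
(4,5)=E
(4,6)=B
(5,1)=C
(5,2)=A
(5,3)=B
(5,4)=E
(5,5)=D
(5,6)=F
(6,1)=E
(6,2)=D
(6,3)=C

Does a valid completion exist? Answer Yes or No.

No row or column among the givens repeats a symbol, and propagating forced cells runs into no contradiction.
One valid completion exists (for instance, B F E C A D / D E A B F C / F B D A C E / A C F D E B / C A B E D F / E D C F B A).

Yes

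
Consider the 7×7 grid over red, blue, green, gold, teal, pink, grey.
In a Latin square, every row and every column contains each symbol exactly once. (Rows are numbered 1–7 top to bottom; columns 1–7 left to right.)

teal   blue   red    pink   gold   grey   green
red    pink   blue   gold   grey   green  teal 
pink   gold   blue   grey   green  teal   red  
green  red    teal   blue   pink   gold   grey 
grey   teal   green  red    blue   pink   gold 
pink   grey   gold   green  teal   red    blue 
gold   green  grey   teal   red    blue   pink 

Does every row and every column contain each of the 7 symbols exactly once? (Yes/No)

No

Every row is a permutation, but column 3 contains blue twice (at rows 2 and 3).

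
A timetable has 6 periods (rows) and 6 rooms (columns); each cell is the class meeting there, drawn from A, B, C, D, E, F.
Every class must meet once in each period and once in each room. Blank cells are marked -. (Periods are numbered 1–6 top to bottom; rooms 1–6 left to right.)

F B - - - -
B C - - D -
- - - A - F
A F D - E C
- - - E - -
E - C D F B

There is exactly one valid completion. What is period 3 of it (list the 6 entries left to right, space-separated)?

Period 1, room 4: period 1 has {B, F} and room 4 has {A, D, E}, leaving only C.
Period 1, room 5: period 1 has {B, C, F} and room 5 has {D, E, F}, leaving only A.
Period 1, room 3: period 1 has {A, B, C, F} and room 3 has {C, D}, leaving only E.
Period 3, room 3: period 3 has {A, F} and room 3 has {C, D, E}, leaving only B.
Period 3, room 5: period 3 has {A, B, F} and room 5 has {A, D, E, F}, leaving only C.
Period 3, room 1: period 3 has {A, B, C, F} and room 1 has {A, B, E, F}, leaving only D.
Period 3, room 2: period 3 has {A, B, C, D, F} and room 2 has {B, C, F}, leaving only E.
So period 3 reads: D E B A C F.

D E B A C F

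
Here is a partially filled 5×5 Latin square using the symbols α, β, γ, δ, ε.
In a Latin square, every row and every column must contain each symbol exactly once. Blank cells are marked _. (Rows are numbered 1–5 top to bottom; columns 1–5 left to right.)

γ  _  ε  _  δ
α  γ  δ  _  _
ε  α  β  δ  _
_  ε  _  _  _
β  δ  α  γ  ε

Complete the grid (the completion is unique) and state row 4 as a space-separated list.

Row 4, column 1: row 4 has {ε} and column 1 has {α, β, γ, ε}, leaving only δ.
Row 4, column 3: row 4 has {δ, ε} and column 3 has {α, β, δ, ε}, leaving only γ.
Row 1, column 2: row 1 has {γ, δ, ε} and column 2 has {α, γ, δ, ε}, leaving only β.
Row 1, column 4: row 1 has {β, γ, δ, ε} and column 4 has {γ, δ}, leaving only α.
Row 4, column 4: row 4 has {γ, δ, ε} and column 4 has {α, γ, δ}, leaving only β.
Row 4, column 5: row 4 has {β, γ, δ, ε} and column 5 has {δ, ε}, leaving only α.
So row 4 reads: δ ε γ β α.

δ ε γ β α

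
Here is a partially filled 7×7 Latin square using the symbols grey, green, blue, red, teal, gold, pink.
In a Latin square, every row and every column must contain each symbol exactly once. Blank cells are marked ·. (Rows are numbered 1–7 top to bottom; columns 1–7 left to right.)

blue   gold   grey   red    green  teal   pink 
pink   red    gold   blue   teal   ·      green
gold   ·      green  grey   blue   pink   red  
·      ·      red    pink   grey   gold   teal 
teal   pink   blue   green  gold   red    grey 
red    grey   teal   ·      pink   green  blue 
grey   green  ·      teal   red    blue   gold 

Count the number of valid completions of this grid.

Row 2, column 6: eliminating its row and column leaves {grey}.
Row 3, column 2: eliminating its row and column leaves {teal}.
Row 4, column 1: eliminating its row and column leaves {green}.
Row 4, column 2: eliminating its row and column leaves {blue}.
Row 6, column 4: eliminating its row and column leaves {gold}.
Row 7, column 3: eliminating its row and column leaves {pink}.
Only one assignment across all blanks avoids any row or column repeat, giving 1 completion.

1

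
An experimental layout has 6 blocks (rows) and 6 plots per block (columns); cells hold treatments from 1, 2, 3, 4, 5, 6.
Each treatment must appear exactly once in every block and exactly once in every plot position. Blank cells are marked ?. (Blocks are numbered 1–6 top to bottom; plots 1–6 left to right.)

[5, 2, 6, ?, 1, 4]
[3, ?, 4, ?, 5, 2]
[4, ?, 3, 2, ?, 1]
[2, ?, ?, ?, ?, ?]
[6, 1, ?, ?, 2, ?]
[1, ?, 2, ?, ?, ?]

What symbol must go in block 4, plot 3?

Block 1, plot 4: block 1 has {1, 2, 4, 5, 6} and plot 4 has {2}, leaving only 3.
Block 2, plot 2: block 2 has {2, 3, 4, 5} and plot 2 has {1, 2}, leaving only 6.
Block 2, plot 4: block 2 has {2, 3, 4, 5, 6} and plot 4 has {2, 3}, leaving only 1.
Block 3, plot 2: block 3 has {1, 2, 3, 4} and plot 2 has {1, 2, 6}, leaving only 5.
Block 3, plot 5: block 3 has {1, 2, 3, 4, 5} and plot 5 has {1, 2, 5}, leaving only 6.
Block 5, plot 3: block 5 has {1, 2, 6} and plot 3 has {2, 3, 4, 6}, leaving only 5.
Block 4 already has {2} and plot 3 already has {2, 3, 4, 5, 6}, so block 4, plot 3 must be 1.

1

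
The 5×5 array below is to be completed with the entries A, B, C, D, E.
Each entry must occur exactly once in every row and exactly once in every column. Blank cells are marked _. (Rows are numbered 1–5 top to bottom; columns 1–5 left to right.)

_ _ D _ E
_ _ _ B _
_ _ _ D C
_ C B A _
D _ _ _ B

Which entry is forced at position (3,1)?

Row 1, column 4: row 1 has {D, E} and column 4 has {A, B, D}, leaving only C.
Row 4, column 1: row 4 has {A, B, C} and column 1 has {D}, leaving only E.
Row 4, column 5: row 4 has {A, B, C, E} and column 5 has {B, C, E}, leaving only D.
Row 2, column 5: row 2 has {B} and column 5 has {B, C, D, E}, leaving only A.
Row 2, column 1: row 2 has {A, B} and column 1 has {D, E}, leaving only C.
Row 2, column 3: row 2 has {A, B, C} and column 3 has {B, D}, leaving only E.
Row 2, column 2: row 2 has {A, B, C, E} and column 2 has {C}, leaving only D.
Row 3, column 3: row 3 has {C, D} and column 3 has {B, D, E}, leaving only A.
Row 3 already has {A, C, D} and column 1 already has {C, D, E}, so row 3, column 1 must be B.

B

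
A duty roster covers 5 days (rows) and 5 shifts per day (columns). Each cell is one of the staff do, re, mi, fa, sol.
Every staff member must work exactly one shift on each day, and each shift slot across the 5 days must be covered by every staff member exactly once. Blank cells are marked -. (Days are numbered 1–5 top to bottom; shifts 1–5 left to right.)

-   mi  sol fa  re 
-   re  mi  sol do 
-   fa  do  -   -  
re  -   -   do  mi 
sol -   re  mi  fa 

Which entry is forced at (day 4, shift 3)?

Day 4 already has {do, re, mi} and shift 3 already has {do, re, mi, sol}, so day 4, shift 3 must be fa.

fa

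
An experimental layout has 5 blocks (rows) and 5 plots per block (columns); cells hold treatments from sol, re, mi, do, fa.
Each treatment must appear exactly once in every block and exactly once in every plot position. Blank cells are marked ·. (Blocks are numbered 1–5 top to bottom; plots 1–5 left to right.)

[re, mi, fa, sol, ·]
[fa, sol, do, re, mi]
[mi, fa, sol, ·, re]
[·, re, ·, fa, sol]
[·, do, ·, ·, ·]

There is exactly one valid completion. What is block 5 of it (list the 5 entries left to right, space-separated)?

Block 5, plot 1: block 5 has {do} and plot 1 has {re, mi, fa}, leaving only sol.
Block 5, plot 4: block 5 has {sol, do} and plot 4 has {sol, re, fa}, leaving only mi.
Block 5, plot 3: block 5 has {sol, mi, do} and plot 3 has {sol, do, fa}, leaving only re.
Block 5, plot 5: block 5 has {sol, re, mi, do} and plot 5 has {sol, re, mi}, leaving only fa.
So block 5 reads: sol do re mi fa.

sol do re mi fa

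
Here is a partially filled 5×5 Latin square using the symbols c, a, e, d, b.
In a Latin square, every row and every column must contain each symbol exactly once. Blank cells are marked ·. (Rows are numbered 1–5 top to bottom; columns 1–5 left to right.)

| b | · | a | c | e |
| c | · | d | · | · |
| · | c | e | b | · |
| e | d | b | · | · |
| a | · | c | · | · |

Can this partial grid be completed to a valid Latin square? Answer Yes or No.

No

Row 1, column 2: row 1 together with column 2 already contain {c, a, e, d, b} — every symbol — so nothing can go there. The grid has no valid completion.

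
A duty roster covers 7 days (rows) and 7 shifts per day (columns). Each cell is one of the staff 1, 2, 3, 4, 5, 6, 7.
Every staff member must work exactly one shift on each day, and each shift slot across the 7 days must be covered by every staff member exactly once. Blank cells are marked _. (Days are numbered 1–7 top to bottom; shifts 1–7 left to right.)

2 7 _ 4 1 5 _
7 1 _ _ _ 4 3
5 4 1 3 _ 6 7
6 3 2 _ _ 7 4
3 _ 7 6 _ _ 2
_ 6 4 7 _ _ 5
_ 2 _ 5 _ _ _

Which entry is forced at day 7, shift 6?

3

Day 1, shift 7: day 1 has {1, 2, 4, 5, 7} and shift 7 has {2, 3, 4, 5, 7}, leaving only 6.
Day 1, shift 3: day 1 has {1, 2, 4, 5, 6, 7} and shift 3 has {1, 2, 4, 7}, leaving only 3.
Day 2, shift 4: day 2 has {1, 3, 4, 7} and shift 4 has {3, 4, 5, 6, 7}, leaving only 2.
Day 3, shift 5: day 3 has {1, 3, 4, 5, 6, 7} and shift 5 has {1}, leaving only 2.
Day 4, shift 4: day 4 has {2, 3, 4, 6, 7} and shift 4 has {2, 3, 4, 5, 6, 7}, leaving only 1.
Day 4, shift 5: day 4 has {1, 2, 3, 4, 6, 7} and shift 5 has {1, 2}, leaving only 5.
Day 2, shift 5: day 2 has {1, 2, 3, 4, 7} and shift 5 has {1, 2, 5}, leaving only 6.
Day 2, shift 3: day 2 has {1, 2, 3, 4, 6, 7} and shift 3 has {1, 2, 3, 4, 7}, leaving only 5.
Day 5, shift 2: day 5 has {2, 3, 6, 7} and shift 2 has {1, 2, 3, 4, 6, 7}, leaving only 5.
Day 5, shift 5: day 5 has {2, 3, 5, 6, 7} and shift 5 has {1, 2, 5, 6}, leaving only 4.
Day 5, shift 6: day 5 has {2, 3, 4, 5, 6, 7} and shift 6 has {4, 5, 6, 7}, leaving only 1.
Day 7 already has {2, 5} and shift 6 already has {1, 4, 5, 6, 7}, so day 7, shift 6 must be 3.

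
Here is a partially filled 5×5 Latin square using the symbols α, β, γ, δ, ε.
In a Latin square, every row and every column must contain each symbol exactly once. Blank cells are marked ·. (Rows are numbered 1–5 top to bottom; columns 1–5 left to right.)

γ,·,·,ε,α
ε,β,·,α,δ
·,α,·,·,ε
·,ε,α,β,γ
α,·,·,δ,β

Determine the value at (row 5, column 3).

Row 1, column 2: row 1 has {α, γ, ε} and column 2 has {α, β, ε}, leaving only δ.
Row 1, column 3: row 1 has {α, γ, δ, ε} and column 3 has {α}, leaving only β.
Row 2, column 3: row 2 has {α, β, δ, ε} and column 3 has {α, β}, leaving only γ.
Row 5 already has {α, β, δ} and column 3 already has {α, β, γ}, so row 5, column 3 must be ε.

ε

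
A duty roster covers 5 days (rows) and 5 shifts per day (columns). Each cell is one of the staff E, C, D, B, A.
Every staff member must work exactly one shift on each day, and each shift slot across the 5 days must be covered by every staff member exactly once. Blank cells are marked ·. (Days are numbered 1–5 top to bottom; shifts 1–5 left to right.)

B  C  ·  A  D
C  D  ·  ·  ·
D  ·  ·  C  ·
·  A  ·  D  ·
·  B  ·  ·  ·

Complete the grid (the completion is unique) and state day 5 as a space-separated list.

Day 5, shift 4: day 5 has {B} and shift 4 has {C, D, A}, leaving only E.
Day 5, shift 1: day 5 has {E, B} and shift 1 has {C, D, B}, leaving only A.
Day 5, shift 5: day 5 has {E, B, A} and shift 5 has {D}, leaving only C.
Day 5, shift 3: day 5 has {E, C, B, A} and shift 3 has {}, leaving only D.
So day 5 reads: A B D E C.

A B D E C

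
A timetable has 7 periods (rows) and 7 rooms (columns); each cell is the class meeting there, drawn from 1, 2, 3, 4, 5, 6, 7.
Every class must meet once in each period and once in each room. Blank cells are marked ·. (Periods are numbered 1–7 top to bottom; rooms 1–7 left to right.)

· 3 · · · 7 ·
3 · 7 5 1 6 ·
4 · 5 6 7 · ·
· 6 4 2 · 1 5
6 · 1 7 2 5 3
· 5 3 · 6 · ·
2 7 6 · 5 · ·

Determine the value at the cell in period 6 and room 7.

7

Period 1, room 3: period 1 has {3, 7} and room 3 has {1, 3, 4, 5, 6, 7}, leaving only 2.
Period 1, room 5: period 1 has {2, 3, 7} and room 5 has {1, 2, 5, 6, 7}, leaving only 4.
Period 1, room 4: period 1 has {2, 3, 4, 7} and room 4 has {2, 5, 6, 7}, leaving only 1.
Period 1, room 1: period 1 has {1, 2, 3, 4, 7} and room 1 has {2, 3, 4, 6}, leaving only 5.
Period 1, room 7: period 1 has {1, 2, 3, 4, 5, 7} and room 7 has {3, 5}, leaving only 6.
Period 4, room 1: period 4 has {1, 2, 4, 5, 6} and room 1 has {2, 3, 4, 5, 6}, leaving only 7.
Period 4, room 5: period 4 has {1, 2, 4, 5, 6, 7} and room 5 has {1, 2, 4, 5, 6, 7}, leaving only 3.
Period 5, room 2: period 5 has {1, 2, 3, 5, 6, 7} and room 2 has {3, 5, 6, 7}, leaving only 4.
Period 2, room 2: period 2 has {1, 3, 5, 6, 7} and room 2 has {3, 4, 5, 6, 7}, leaving only 2.
Period 2, room 7: period 2 has {1, 2, 3, 5, 6, 7} and room 7 has {3, 5, 6}, leaving only 4.
Period 3, room 2: period 3 has {4, 5, 6, 7} and room 2 has {2, 3, 4, 5, 6, 7}, leaving only 1.
Period 3, room 7: period 3 has {1, 4, 5, 6, 7} and room 7 has {3, 4, 5, 6}, leaving only 2.
Period 3, room 6: period 3 has {1, 2, 4, 5, 6, 7} and room 6 has {1, 5, 6, 7}, leaving only 3.
Period 6, room 1: period 6 has {3, 5, 6} and room 1 has {2, 3, 4, 5, 6, 7}, leaving only 1.
Period 6 already has {1, 3, 5, 6} and room 7 already has {2, 3, 4, 5, 6}, so period 6, room 7 must be 7.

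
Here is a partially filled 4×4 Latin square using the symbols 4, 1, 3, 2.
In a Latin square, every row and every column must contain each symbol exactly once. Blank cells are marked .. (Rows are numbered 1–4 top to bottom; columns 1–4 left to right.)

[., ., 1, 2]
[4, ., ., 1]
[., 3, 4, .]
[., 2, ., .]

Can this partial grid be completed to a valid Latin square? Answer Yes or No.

Row 2, column 2: row 2 together with column 2 already contain {4, 1, 3, 2} — every symbol — so nothing can go there. The grid has no valid completion.

No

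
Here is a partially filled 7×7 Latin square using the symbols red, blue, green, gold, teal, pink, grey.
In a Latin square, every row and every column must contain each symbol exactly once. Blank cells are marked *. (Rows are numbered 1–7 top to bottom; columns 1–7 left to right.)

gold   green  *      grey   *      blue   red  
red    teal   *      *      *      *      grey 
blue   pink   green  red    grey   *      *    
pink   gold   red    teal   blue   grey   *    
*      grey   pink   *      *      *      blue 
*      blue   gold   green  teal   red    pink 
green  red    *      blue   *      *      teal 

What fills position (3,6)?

Row 1, column 3: row 1 has {red, blue, green, gold, grey} and column 3 has {red, green, gold, pink}, leaving only teal.
Row 1, column 5: row 1 has {red, blue, green, gold, teal, grey} and column 5 has {blue, teal, grey}, leaving only pink.
Row 2, column 3: row 2 has {red, teal, grey} and column 3 has {red, green, gold, teal, pink}, leaving only blue.
Row 3, column 7: row 3 has {red, blue, green, pink, grey} and column 7 has {red, blue, teal, pink, grey}, leaving only gold.
Row 3 already has {red, blue, green, gold, pink, grey} and column 6 already has {red, blue, grey}, so row 3, column 6 must be teal.

teal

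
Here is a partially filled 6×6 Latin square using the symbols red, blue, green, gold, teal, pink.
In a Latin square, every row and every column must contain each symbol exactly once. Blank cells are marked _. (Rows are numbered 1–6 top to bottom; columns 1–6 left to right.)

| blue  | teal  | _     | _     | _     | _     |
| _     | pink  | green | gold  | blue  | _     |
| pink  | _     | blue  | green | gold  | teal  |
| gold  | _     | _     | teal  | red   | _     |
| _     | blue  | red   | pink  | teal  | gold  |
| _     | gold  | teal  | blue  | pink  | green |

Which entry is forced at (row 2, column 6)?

red

Row 2 already has {blue, green, gold, pink} and column 6 already has {green, gold, teal}, so row 2, column 6 must be red.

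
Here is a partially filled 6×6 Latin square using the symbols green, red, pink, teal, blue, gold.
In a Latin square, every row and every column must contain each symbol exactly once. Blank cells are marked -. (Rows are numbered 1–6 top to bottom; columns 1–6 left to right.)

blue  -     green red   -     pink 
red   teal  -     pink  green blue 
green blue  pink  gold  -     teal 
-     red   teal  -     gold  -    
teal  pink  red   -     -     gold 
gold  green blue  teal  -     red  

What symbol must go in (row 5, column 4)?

Row 1, column 2: row 1 has {green, red, pink, blue} and column 2 has {green, red, pink, teal, blue}, leaving only gold.
Row 1, column 5: row 1 has {green, red, pink, blue, gold} and column 5 has {green, gold}, leaving only teal.
Row 2, column 3: row 2 has {green, red, pink, teal, blue} and column 3 has {green, red, pink, teal, blue}, leaving only gold.
Row 3, column 5: row 3 has {green, pink, teal, blue, gold} and column 5 has {green, teal, gold}, leaving only red.
Row 4, column 1: row 4 has {red, teal, gold} and column 1 has {green, red, teal, blue, gold}, leaving only pink.
Row 4, column 6: row 4 has {red, pink, teal, gold} and column 6 has {red, pink, teal, blue, gold}, leaving only green.
Row 4, column 4: row 4 has {green, red, pink, teal, gold} and column 4 has {red, pink, teal, gold}, leaving only blue.
Row 5 already has {red, pink, teal, gold} and column 4 already has {red, pink, teal, blue, gold}, so row 5, column 4 must be green.

green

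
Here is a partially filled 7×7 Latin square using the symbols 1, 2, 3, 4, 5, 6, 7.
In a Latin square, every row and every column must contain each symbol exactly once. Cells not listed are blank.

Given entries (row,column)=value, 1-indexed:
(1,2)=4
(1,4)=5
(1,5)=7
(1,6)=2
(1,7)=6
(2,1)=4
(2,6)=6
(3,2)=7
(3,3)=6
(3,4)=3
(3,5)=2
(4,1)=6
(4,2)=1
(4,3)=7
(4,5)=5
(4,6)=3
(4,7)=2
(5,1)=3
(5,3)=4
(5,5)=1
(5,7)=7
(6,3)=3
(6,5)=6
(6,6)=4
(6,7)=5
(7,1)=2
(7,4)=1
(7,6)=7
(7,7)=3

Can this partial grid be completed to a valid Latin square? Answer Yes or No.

No

Row 1, column 1: row 1 has {2, 4, 5, 6, 7} and column 1 has {2, 3, 4, 6}, so it must be 1.
Now row 1, column 3: row 1 together with column 3 already contain {1, 2, 3, 4, 5, 6, 7} — every symbol — so nothing can go there. The grid has no valid completion.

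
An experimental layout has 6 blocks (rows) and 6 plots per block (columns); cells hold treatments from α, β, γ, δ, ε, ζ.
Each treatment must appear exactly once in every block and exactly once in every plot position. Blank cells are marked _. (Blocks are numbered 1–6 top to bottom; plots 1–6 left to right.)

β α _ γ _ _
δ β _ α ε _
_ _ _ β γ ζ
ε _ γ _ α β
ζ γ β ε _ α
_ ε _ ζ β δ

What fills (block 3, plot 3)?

ε

Block 1, plot 6: block 1 has {α, β, γ} and plot 6 has {α, β, δ, ζ}, leaving only ε.
Block 2, plot 3: block 2 has {α, β, δ, ε} and plot 3 has {β, γ}, leaving only ζ.
Block 1, plot 3: block 1 has {α, β, γ, ε} and plot 3 has {β, γ, ζ}, leaving only δ.
Block 1, plot 5: block 1 has {α, β, γ, δ, ε} and plot 5 has {α, β, γ, ε}, leaving only ζ.
Block 2, plot 6: block 2 has {α, β, δ, ε, ζ} and plot 6 has {α, β, δ, ε, ζ}, leaving only γ.
Block 3, plot 1: block 3 has {β, γ, ζ} and plot 1 has {β, δ, ε, ζ}, leaving only α.
Block 3 already has {α, β, γ, ζ} and plot 3 already has {β, γ, δ, ζ}, so block 3, plot 3 must be ε.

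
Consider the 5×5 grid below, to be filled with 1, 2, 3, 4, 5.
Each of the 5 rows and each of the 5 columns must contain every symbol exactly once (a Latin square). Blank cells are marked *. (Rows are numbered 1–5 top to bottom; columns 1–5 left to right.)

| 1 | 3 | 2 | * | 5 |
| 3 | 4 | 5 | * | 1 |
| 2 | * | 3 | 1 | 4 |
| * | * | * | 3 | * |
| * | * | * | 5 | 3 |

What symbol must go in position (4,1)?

5

Row 1, column 4: row 1 has {1, 2, 3, 5} and column 4 has {1, 3, 5}, leaving only 4.
Row 2, column 4: row 2 has {1, 3, 4, 5} and column 4 has {1, 3, 4, 5}, leaving only 2.
Row 3, column 2: row 3 has {1, 2, 3, 4} and column 2 has {3, 4}, leaving only 5.
Row 4, column 5: row 4 has {3} and column 5 has {1, 3, 4, 5}, leaving only 2.
Row 4, column 2: row 4 has {2, 3} and column 2 has {3, 4, 5}, leaving only 1.
Row 4, column 3: row 4 has {1, 2, 3} and column 3 has {2, 3, 5}, leaving only 4.
Row 4 already has {1, 2, 3, 4} and column 1 already has {1, 2, 3}, so row 4, column 1 must be 5.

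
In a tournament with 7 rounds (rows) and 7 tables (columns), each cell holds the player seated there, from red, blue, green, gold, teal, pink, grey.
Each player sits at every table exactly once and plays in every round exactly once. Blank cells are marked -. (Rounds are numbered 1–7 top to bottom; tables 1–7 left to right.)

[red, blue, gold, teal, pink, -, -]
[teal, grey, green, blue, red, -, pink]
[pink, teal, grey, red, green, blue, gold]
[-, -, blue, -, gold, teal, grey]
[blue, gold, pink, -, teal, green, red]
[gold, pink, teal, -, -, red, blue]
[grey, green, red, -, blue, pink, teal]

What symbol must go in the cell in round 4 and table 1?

green

Round 4 already has {blue, gold, teal, grey} and table 1 already has {red, blue, gold, teal, pink, grey}, so round 4, table 1 must be green.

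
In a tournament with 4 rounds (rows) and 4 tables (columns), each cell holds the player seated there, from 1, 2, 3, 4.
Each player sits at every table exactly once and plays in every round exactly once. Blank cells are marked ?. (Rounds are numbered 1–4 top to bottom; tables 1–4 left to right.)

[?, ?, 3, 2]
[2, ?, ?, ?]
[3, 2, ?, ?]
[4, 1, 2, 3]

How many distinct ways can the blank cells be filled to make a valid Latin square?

2

Round 1, table 1: eliminating its round and table leaves {1}.
Round 1, table 2: eliminating its round and table leaves {4}.
Round 2, table 2: eliminating its round and table leaves {3, 4}.
Round 2, table 3: eliminating its round and table leaves {1, 4}.
Round 2, table 4: eliminating its round and table leaves {1, 4}.
Round 3, table 3: eliminating its round and table leaves {1, 4}.
Round 3, table 4: eliminating its round and table leaves {1, 4}.
Enumerating the assignments across these blanks that avoid any round or table repeat gives 2 completions.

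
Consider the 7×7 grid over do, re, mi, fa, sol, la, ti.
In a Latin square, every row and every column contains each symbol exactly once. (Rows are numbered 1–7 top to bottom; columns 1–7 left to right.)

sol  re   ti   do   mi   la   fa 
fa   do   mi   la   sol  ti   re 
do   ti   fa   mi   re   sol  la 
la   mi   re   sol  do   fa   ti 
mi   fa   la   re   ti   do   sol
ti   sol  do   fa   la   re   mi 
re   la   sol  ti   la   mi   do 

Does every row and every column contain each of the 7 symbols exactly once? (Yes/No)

No

Row 7 contains la twice (at columns 2 and 5), so it is not a permutation.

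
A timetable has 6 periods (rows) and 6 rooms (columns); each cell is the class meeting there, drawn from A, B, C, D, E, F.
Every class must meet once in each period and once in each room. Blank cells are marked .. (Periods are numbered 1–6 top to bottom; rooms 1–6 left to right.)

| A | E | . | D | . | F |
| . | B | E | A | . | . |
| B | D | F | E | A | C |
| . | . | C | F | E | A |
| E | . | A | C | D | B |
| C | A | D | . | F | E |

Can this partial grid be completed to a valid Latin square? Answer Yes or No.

No

Period 4, room 2: period 4 together with room 2 already contain {A, B, C, D, E, F} — every symbol — so nothing can go there. The grid has no valid completion.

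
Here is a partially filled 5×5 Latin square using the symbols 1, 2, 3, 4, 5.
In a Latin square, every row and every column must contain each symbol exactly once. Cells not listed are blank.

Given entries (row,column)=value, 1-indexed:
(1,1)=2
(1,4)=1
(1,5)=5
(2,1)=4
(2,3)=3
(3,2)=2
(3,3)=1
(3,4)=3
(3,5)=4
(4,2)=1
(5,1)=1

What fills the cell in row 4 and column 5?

2

Row 1, column 3: row 1 has {1, 2, 5} and column 3 has {1, 3}, leaving only 4.
Row 1, column 2: row 1 has {1, 2, 4, 5} and column 2 has {1, 2}, leaving only 3.
Row 2, column 2: row 2 has {3, 4} and column 2 has {1, 2, 3}, leaving only 5.
Row 2, column 4: row 2 has {3, 4, 5} and column 4 has {1, 3}, leaving only 2.
Row 2, column 5: row 2 has {2, 3, 4, 5} and column 5 has {4, 5}, leaving only 1.
Row 3, column 1: row 3 has {1, 2, 3, 4} and column 1 has {1, 2, 4}, leaving only 5.
Row 4, column 1: row 4 has {1} and column 1 has {1, 2, 4, 5}, leaving only 3.
Row 4 already has {1, 3} and column 5 already has {1, 4, 5}, so row 4, column 5 must be 2.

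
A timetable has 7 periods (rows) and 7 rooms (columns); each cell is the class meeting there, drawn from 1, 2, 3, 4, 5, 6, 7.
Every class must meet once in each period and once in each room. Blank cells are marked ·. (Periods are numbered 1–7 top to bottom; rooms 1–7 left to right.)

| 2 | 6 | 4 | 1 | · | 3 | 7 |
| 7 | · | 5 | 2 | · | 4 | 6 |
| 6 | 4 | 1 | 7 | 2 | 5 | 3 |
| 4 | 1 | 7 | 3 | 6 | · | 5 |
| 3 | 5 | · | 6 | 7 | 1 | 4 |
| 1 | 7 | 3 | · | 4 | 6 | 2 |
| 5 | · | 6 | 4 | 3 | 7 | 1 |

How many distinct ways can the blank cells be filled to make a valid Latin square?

Period 1, room 5: eliminating its period and room leaves {5}.
Period 2, room 2: eliminating its period and room leaves {3}.
Period 2, room 5: eliminating its period and room leaves {1}.
Period 4, room 6: eliminating its period and room leaves {2}.
Period 5, room 3: eliminating its period and room leaves {2}.
Period 6, room 4: eliminating its period and room leaves {5}.
Period 7, room 2: eliminating its period and room leaves {2}.
Only one assignment across all blanks avoids any period or room repeat, giving 1 completion.

1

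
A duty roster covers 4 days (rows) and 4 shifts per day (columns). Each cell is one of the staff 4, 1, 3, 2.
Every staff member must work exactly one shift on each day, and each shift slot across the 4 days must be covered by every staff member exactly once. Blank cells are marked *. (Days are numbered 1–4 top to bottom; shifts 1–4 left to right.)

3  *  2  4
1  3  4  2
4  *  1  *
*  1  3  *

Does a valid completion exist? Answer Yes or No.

Day 1, shift 2: day 1 together with shift 2 already contain {4, 1, 3, 2} — every symbol — so nothing can go there. The grid has no valid completion.

No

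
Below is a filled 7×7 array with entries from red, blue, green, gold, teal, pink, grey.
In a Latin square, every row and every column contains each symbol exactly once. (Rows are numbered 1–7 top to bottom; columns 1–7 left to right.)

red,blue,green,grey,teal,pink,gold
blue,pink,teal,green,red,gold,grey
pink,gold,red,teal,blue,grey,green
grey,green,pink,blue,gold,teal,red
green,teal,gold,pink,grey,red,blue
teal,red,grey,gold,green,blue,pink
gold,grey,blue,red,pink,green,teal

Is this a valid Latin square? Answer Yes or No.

Yes

Each row is a permutation of the 7 symbols, and so is each column.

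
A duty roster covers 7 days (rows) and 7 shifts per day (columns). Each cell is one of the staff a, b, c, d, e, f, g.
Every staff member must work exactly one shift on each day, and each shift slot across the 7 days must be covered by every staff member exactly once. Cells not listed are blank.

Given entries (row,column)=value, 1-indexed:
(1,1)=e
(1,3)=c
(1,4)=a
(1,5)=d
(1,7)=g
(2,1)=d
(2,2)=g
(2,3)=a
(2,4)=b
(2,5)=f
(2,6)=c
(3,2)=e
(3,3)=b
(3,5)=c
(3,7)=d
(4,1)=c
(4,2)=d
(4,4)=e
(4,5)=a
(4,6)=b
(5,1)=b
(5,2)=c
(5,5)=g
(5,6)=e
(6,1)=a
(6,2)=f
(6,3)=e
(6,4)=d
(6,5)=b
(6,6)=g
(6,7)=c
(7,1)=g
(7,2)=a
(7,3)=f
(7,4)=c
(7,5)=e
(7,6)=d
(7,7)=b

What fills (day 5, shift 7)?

a

Day 1, shift 2: day 1 has {a, c, d, e, g} and shift 2 has {a, c, d, e, f, g}, leaving only b.
Day 1, shift 6: day 1 has {a, b, c, d, e, g} and shift 6 has {b, c, d, e, g}, leaving only f.
Day 2, shift 7: day 2 has {a, b, c, d, f, g} and shift 7 has {b, c, d, g}, leaving only e.
Day 3, shift 1: day 3 has {b, c, d, e} and shift 1 has {a, b, c, d, e, g}, leaving only f.
Day 3, shift 4: day 3 has {b, c, d, e, f} and shift 4 has {a, b, c, d, e}, leaving only g.
Day 3, shift 6: day 3 has {b, c, d, e, f, g} and shift 6 has {b, c, d, e, f, g}, leaving only a.
Day 4, shift 3: day 4 has {a, b, c, d, e} and shift 3 has {a, b, c, e, f}, leaving only g.
Day 4, shift 7: day 4 has {a, b, c, d, e, g} and shift 7 has {b, c, d, e, g}, leaving only f.
Day 5 already has {b, c, e, g} and shift 7 already has {b, c, d, e, f, g}, so day 5, shift 7 must be a.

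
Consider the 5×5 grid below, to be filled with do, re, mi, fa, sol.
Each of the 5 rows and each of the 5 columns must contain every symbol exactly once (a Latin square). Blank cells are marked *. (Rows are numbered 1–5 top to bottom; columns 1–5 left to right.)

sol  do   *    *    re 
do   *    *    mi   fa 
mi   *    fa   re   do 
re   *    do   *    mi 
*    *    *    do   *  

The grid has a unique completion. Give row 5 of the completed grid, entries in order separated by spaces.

fa mi re do sol

Row 5, column 1: row 5 has {do} and column 1 has {do, re, mi, sol}, leaving only fa.
Row 5, column 5: row 5 has {do, fa} and column 5 has {do, re, mi, fa}, leaving only sol.
Row 1, column 3: row 1 has {do, re, sol} and column 3 has {do, fa}, leaving only mi.
Row 5, column 3: row 5 has {do, fa, sol} and column 3 has {do, mi, fa}, leaving only re.
Row 5, column 2: row 5 has {do, re, fa, sol} and column 2 has {do}, leaving only mi.
So row 5 reads: fa mi re do sol.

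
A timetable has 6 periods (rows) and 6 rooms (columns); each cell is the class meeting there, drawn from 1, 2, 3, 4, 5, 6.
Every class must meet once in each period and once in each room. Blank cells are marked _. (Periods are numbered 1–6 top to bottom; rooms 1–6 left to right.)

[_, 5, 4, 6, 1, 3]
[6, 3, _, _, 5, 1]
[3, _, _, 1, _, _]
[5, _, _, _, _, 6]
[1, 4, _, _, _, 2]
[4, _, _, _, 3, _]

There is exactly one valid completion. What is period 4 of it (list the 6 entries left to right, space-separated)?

Period 1, room 1: period 1 has {1, 3, 4, 5, 6} and room 1 has {1, 3, 4, 5, 6}, leaving only 2.
Period 2, room 3: period 2 has {1, 3, 5, 6} and room 3 has {4}, leaving only 2.
Period 2, room 4: period 2 has {1, 2, 3, 5, 6} and room 4 has {1, 6}, leaving only 4.
Period 5, room 5: period 5 has {1, 2, 4} and room 5 has {1, 3, 5}, leaving only 6.
Period 6, room 6: period 6 has {3, 4} and room 6 has {1, 2, 3, 6}, leaving only 5.
Period 3, room 6: period 3 has {1, 3} and room 6 has {1, 2, 3, 5, 6}, leaving only 4.
Period 3, room 5: period 3 has {1, 3, 4} and room 5 has {1, 3, 5, 6}, leaving only 2.
Period 4, room 5: period 4 has {5, 6} and room 5 has {1, 2, 3, 5, 6}, leaving only 4.
Period 3, room 2: period 3 has {1, 2, 3, 4} and room 2 has {3, 4, 5}, leaving only 6.
Period 3, room 3: period 3 has {1, 2, 3, 4, 6} and room 3 has {2, 4}, leaving only 5.
Period 5, room 3: period 5 has {1, 2, 4, 6} and room 3 has {2, 4, 5}, leaving only 3.
Period 4, room 3: period 4 has {4, 5, 6} and room 3 has {2, 3, 4, 5}, leaving only 1.
Period 4, room 2: period 4 has {1, 4, 5, 6} and room 2 has {3, 4, 5, 6}, leaving only 2.
Period 4, room 4: period 4 has {1, 2, 4, 5, 6} and room 4 has {1, 4, 6}, leaving only 3.
So period 4 reads: 5 2 1 3 4 6.

5 2 1 3 4 6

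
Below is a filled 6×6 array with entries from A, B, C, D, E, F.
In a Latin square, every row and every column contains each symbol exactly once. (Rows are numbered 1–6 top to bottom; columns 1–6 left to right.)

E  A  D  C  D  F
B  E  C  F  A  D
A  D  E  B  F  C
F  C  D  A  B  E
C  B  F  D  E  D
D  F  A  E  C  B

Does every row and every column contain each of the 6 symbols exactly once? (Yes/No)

No

Row 1 contains D twice (at columns 3 and 5); row 5 is also not a permutation.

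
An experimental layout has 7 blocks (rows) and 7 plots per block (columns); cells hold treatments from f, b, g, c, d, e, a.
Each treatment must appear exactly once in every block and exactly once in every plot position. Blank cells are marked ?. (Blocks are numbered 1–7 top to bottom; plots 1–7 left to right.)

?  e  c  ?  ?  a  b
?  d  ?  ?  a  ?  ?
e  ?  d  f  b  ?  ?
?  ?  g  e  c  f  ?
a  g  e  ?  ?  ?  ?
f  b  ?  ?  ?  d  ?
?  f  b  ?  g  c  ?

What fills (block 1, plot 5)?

f

Block 2, plot 3: block 2 has {d, a} and plot 3 has {b, g, c, d, e}, leaving only f.
Block 3, plot 6: block 3 has {f, b, d, e} and plot 6 has {f, c, d, a}, leaving only g.
Block 4, plot 2: block 4 has {f, g, c, e} and plot 2 has {f, b, g, d, e}, leaving only a.
Block 3, plot 2: block 3 has {f, b, g, d, e} and plot 2 has {f, b, g, d, e, a}, leaving only c.
Block 3, plot 7: block 3 has {f, b, g, c, d, e} and plot 7 has {b}, leaving only a.
Block 4, plot 7: block 4 has {f, g, c, e, a} and plot 7 has {b, a}, leaving only d.
Block 4, plot 1: block 4 has {f, g, c, d, e, a} and plot 1 has {f, e, a}, leaving only b.
Block 5, plot 6: block 5 has {g, e, a} and plot 6 has {f, g, c, d, a}, leaving only b.
Block 2, plot 6: block 2 has {f, d, a} and plot 6 has {f, b, g, c, d, a}, leaving only e.
Block 6, plot 3: block 6 has {f, b, d} and plot 3 has {f, b, g, c, d, e}, leaving only a.
Block 6, plot 5: block 6 has {f, b, d, a} and plot 5 has {b, g, c, a}, leaving only e.
Block 7, plot 1: block 7 has {f, b, g, c} and plot 1 has {f, b, e, a}, leaving only d.
Block 1, plot 1: block 1 has {b, c, e, a} and plot 1 has {f, b, d, e, a}, leaving only g.
Block 1, plot 4: block 1 has {b, g, c, e, a} and plot 4 has {f, e}, leaving only d.
Block 1 already has {b, g, c, d, e, a} and plot 5 already has {b, g, c, e, a}, so block 1, plot 5 must be f.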